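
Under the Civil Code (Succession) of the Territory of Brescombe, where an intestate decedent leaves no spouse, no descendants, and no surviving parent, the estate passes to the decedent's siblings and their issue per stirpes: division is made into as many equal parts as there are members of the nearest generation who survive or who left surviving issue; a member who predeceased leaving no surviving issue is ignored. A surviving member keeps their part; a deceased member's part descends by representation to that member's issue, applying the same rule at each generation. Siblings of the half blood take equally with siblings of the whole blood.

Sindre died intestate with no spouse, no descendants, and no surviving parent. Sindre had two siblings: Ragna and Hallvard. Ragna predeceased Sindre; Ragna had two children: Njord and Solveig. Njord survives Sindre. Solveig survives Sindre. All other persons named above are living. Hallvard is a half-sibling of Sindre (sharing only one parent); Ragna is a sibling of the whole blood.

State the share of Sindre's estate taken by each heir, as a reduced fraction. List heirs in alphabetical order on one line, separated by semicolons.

No spouse, descendants, or parent survives, so the estate passes to Sindre's siblings per stirpes.
Half-blood and whole-blood siblings take equally under the stated rule.
The estate is divided into 2 equal shares of 1/2 among Ragna, Hallvard.
Ragna predeceased; the 1/2 allotted to Ragna's branch passes to Ragna's issue by representation.
The 1/2 is divided into 2 equal shares of 1/4 among Njord, Solveig.
Njord is living and takes 1/4.
Solveig is living and takes 1/4.
Hallvard is living and takes 1/2.

Hallvard 1/2; Njord 1/4; Solveig 1/4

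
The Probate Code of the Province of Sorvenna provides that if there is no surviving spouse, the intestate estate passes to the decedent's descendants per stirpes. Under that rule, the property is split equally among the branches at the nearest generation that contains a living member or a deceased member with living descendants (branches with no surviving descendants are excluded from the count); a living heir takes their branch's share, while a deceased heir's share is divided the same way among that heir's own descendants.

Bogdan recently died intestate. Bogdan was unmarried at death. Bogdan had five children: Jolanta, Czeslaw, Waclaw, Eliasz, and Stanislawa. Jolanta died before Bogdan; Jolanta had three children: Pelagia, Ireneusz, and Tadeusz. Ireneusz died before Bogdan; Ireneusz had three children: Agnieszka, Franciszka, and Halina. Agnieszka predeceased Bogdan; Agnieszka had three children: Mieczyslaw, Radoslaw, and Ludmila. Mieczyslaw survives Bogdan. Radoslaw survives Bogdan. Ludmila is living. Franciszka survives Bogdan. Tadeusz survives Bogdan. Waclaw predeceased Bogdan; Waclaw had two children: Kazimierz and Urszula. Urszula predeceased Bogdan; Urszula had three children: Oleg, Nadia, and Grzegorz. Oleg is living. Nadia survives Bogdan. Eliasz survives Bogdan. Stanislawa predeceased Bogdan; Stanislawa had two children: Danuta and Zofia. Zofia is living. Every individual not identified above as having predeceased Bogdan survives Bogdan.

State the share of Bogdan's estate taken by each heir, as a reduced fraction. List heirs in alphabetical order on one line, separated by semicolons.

There is no surviving spouse, so the entire estate passes to Bogdan's descendants per stirpes.
The estate is divided into 5 equal shares of 1/5 among Jolanta, Czeslaw, Waclaw, Eliasz, Stanislawa.
Jolanta predeceased; the 1/5 allotted to Jolanta's branch passes to Jolanta's issue by representation.
The 1/5 is divided into 3 equal shares of 1/15 among Pelagia, Ireneusz, Tadeusz.
Pelagia is living and takes 1/15.
Ireneusz predeceased; the 1/15 allotted to Ireneusz's branch passes to Ireneusz's issue by representation.
The 1/15 is divided into 3 equal shares of 1/45 among Agnieszka, Franciszka, Halina.
Agnieszka predeceased; the 1/45 allotted to Agnieszka's branch passes to Agnieszka's issue by representation.
The 1/45 is divided into 3 equal shares of 1/135 among Mieczyslaw, Radoslaw, Ludmila.
Mieczyslaw is living and takes 1/135.
Radoslaw is living and takes 1/135.
Ludmila is living and takes 1/135.
Franciszka is living and takes 1/45.
Halina is living and takes 1/45.
Tadeusz is living and takes 1/15.
Czeslaw is living and takes 1/5.
Waclaw predeceased; the 1/5 allotted to Waclaw's branch passes to Waclaw's issue by representation.
The 1/5 is divided into 2 equal shares of 1/10 among Kazimierz, Urszula.
Kazimierz is living and takes 1/10.
Urszula predeceased; the 1/10 allotted to Urszula's branch passes to Urszula's issue by representation.
The 1/10 is divided into 3 equal shares of 1/30 among Oleg, Nadia, Grzegorz.
Oleg is living and takes 1/30.
Nadia is living and takes 1/30.
Grzegorz is living and takes 1/30.
Eliasz is living and takes 1/5.
Stanislawa predeceased; the 1/5 allotted to Stanislawa's branch passes to Stanislawa's issue by representation.
The 1/5 is divided into 2 equal shares of 1/10 among Danuta, Zofia.
Danuta is living and takes 1/10.
Zofia is living and takes 1/10.

Czeslaw 1/5; Danuta 1/10; Eliasz 1/5; Franciszka 1/45; Grzegorz 1/30; Halina 1/45; Kazimierz 1/10; Ludmila 1/135; Mieczyslaw 1/135; Nadia 1/30; Oleg 1/30; Pelagia 1/15; Radoslaw 1/135; Tadeusz 1/15; Zofia 1/10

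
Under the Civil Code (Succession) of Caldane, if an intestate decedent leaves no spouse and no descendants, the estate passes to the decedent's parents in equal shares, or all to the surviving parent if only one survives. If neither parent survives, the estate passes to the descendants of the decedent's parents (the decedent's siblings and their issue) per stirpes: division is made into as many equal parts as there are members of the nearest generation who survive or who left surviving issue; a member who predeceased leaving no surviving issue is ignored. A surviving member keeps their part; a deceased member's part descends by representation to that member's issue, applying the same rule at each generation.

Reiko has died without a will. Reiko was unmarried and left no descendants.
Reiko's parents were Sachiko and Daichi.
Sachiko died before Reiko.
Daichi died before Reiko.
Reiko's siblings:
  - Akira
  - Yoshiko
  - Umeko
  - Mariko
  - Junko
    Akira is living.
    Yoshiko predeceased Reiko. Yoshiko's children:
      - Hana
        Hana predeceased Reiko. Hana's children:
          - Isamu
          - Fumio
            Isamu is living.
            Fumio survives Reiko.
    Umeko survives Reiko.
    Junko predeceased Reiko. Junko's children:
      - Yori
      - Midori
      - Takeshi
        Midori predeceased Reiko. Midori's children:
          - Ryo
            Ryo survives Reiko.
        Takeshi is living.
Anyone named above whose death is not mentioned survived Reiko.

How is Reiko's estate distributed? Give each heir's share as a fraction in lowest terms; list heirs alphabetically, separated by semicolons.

Akira 1/5; Fumio 1/10; Isamu 1/10; Mariko 1/5; Ryo 1/15; Takeshi 1/15; Umeko 1/5; Yori 1/15

Neither parent survives and there are no descendants, so the estate passes to Reiko's siblings and their issue per stirpes.
The estate is divided into 5 equal shares of 1/5 among Akira, Yoshiko, Umeko, Mariko, Junko.
Akira is living and takes 1/5.
Yoshiko predeceased; the 1/5 allotted to Yoshiko's branch passes to Yoshiko's issue by representation.
Hana's line is the sole branch at this level, so the full 1/5 passes to Hana's issue by representation.
The 1/5 is divided into 2 equal shares of 1/10 among Isamu, Fumio.
Isamu is living and takes 1/10.
Fumio is living and takes 1/10.
Umeko is living and takes 1/5.
Mariko is living and takes 1/5.
Junko predeceased; the 1/5 allotted to Junko's branch passes to Junko's issue by representation.
The 1/5 is divided into 3 equal shares of 1/15 among Yori, Midori, Takeshi.
Yori is living and takes 1/15.
Midori predeceased; the 1/15 allotted to Midori's branch passes to Midori's issue by representation.
Ryo is the sole taker at this level and receives the full 1/15.
Takeshi is living and takes 1/15.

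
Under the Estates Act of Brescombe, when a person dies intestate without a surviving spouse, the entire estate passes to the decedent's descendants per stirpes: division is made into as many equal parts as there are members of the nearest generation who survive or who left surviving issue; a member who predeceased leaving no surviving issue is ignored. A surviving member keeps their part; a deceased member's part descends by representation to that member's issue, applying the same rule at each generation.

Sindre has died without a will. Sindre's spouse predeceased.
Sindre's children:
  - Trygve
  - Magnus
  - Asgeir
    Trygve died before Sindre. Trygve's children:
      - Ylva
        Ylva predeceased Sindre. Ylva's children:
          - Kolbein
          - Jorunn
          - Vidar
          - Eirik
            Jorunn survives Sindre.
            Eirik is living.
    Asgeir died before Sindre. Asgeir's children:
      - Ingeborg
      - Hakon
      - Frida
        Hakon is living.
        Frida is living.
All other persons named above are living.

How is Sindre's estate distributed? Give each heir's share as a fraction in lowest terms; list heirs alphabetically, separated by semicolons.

There is no surviving spouse, so the entire estate passes to Sindre's descendants per stirpes.
The estate is divided into 3 equal shares of 1/3 among Trygve, Magnus, Asgeir.
Trygve predeceased; the 1/3 allotted to Trygve's branch passes to Trygve's issue by representation.
Ylva's line is the sole branch at this level, so the full 1/3 passes to Ylva's issue by representation.
The 1/3 is divided into 4 equal shares of 1/12 among Kolbein, Jorunn, Vidar, Eirik.
Kolbein is living and takes 1/12.
Jorunn is living and takes 1/12.
Vidar is living and takes 1/12.
Eirik is living and takes 1/12.
Magnus is living and takes 1/3.
Asgeir predeceased; the 1/3 allotted to Asgeir's branch passes to Asgeir's issue by representation.
The 1/3 is divided into 3 equal shares of 1/9 among Ingeborg, Hakon, Frida.
Ingeborg is living and takes 1/9.
Hakon is living and takes 1/9.
Frida is living and takes 1/9.

Eirik 1/12; Frida 1/9; Hakon 1/9; Ingeborg 1/9; Jorunn 1/12; Kolbein 1/12; Magnus 1/3; Vidar 1/12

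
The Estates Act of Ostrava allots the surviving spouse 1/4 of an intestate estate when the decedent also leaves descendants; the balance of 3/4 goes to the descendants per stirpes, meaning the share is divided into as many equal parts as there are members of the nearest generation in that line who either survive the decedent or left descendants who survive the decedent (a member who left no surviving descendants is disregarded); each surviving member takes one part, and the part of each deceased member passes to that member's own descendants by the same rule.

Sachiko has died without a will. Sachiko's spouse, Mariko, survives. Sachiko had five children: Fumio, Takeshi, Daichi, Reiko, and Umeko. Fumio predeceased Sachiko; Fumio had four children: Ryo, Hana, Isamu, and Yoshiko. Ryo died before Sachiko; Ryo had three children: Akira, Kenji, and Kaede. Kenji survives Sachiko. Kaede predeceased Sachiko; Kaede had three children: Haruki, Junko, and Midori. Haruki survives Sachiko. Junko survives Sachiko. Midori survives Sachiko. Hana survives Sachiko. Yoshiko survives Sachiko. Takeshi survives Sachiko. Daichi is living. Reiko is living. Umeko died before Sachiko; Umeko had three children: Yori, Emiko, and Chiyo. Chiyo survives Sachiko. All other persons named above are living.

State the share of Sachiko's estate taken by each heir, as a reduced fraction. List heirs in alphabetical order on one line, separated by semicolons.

Akira 1/80; Chiyo 1/20; Daichi 3/20; Emiko 1/20; Hana 3/80; Haruki 1/240; Isamu 3/80; Junko 1/240; Kenji 1/80; Mariko 1/4; Midori 1/240; Reiko 3/20; Takeshi 3/20; Yori 1/20; Yoshiko 3/80

Mariko, as surviving spouse, takes 1/4.
The remaining 3/4 passes to Sachiko's descendants per stirpes.
The 3/4 is divided into 5 equal shares of 3/20 among Fumio, Takeshi, Daichi, Reiko, Umeko.
Fumio predeceased; the 3/20 allotted to Fumio's branch passes to Fumio's issue by representation.
The 3/20 is divided into 4 equal shares of 3/80 among Ryo, Hana, Isamu, Yoshiko.
Ryo predeceased; the 3/80 allotted to Ryo's branch passes to Ryo's issue by representation.
The 3/80 is divided into 3 equal shares of 1/80 among Akira, Kenji, Kaede.
Akira is living and takes 1/80.
Kenji is living and takes 1/80.
Kaede predeceased; the 1/80 allotted to Kaede's branch passes to Kaede's issue by representation.
The 1/80 is divided into 3 equal shares of 1/240 among Haruki, Junko, Midori.
Haruki is living and takes 1/240.
Junko is living and takes 1/240.
Midori is living and takes 1/240.
Hana is living and takes 3/80.
Isamu is living and takes 3/80.
Yoshiko is living and takes 3/80.
Takeshi is living and takes 3/20.
Daichi is living and takes 3/20.
Reiko is living and takes 3/20.
Umeko predeceased; the 3/20 allotted to Umeko's branch passes to Umeko's issue by representation.
The 3/20 is divided into 3 equal shares of 1/20 among Yori, Emiko, Chiyo.
Yori is living and takes 1/20.
Emiko is living and takes 1/20.
Chiyo is living and takes 1/20.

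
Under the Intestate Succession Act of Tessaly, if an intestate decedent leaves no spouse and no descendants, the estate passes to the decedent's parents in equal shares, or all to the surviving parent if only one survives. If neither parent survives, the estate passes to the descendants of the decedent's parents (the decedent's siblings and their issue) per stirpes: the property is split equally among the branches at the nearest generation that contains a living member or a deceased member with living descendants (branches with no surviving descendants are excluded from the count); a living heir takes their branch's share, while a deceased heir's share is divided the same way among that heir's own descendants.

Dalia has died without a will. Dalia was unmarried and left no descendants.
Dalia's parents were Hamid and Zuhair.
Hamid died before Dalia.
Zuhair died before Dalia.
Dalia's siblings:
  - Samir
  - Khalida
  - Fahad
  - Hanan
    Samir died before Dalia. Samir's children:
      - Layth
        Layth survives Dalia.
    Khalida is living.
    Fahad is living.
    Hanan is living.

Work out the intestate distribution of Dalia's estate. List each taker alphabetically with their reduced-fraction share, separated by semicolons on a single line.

Fahad 1/4; Hanan 1/4; Khalida 1/4; Layth 1/4

Neither parent survives and there are no descendants, so the estate passes to Dalia's siblings and their issue per stirpes.
The estate is divided into 4 equal shares of 1/4 among Samir, Khalida, Fahad, Hanan.
Samir predeceased; the 1/4 allotted to Samir's branch passes to Samir's issue by representation.
Layth is the sole taker at this level and receives the full 1/4.
Khalida is living and takes 1/4.
Fahad is living and takes 1/4.
Hanan is living and takes 1/4.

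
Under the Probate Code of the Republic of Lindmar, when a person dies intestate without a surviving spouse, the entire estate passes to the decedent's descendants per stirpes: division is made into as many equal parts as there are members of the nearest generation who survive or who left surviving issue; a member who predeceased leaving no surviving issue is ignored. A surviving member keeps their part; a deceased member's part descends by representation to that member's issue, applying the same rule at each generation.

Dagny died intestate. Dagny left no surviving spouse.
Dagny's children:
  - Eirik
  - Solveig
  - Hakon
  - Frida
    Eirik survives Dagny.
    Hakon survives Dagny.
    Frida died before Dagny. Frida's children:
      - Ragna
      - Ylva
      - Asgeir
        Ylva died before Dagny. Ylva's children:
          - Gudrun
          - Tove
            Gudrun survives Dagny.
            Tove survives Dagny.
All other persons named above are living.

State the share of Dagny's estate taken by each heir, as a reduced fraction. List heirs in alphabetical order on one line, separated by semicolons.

Asgeir 1/12; Eirik 1/4; Gudrun 1/24; Hakon 1/4; Ragna 1/12; Solveig 1/4; Tove 1/24

There is no surviving spouse, so the entire estate passes to Dagny's descendants per stirpes.
The estate is divided into 4 equal shares of 1/4 among Eirik, Solveig, Hakon, Frida.
Eirik is living and takes 1/4.
Solveig is living and takes 1/4.
Hakon is living and takes 1/4.
Frida predeceased; the 1/4 allotted to Frida's branch passes to Frida's issue by representation.
The 1/4 is divided into 3 equal shares of 1/12 among Ragna, Ylva, Asgeir.
Ragna is living and takes 1/12.
Ylva predeceased; the 1/12 allotted to Ylva's branch passes to Ylva's issue by representation.
The 1/12 is divided into 2 equal shares of 1/24 among Gudrun, Tove.
Gudrun is living and takes 1/24.
Tove is living and takes 1/24.
Asgeir is living and takes 1/12.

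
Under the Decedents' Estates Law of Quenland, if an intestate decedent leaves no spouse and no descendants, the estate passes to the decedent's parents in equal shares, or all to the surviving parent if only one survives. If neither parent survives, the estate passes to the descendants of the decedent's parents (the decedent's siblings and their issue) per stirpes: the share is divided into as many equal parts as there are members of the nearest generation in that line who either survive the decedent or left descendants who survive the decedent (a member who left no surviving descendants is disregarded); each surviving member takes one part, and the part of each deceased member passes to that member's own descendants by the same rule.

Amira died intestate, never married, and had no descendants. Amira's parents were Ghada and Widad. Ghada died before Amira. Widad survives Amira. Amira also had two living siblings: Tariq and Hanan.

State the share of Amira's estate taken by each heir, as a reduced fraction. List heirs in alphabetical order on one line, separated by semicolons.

Only one parent, Widad, survives, so Widad takes the entire estate. The siblings take nothing because a surviving parent has priority.

Widad 1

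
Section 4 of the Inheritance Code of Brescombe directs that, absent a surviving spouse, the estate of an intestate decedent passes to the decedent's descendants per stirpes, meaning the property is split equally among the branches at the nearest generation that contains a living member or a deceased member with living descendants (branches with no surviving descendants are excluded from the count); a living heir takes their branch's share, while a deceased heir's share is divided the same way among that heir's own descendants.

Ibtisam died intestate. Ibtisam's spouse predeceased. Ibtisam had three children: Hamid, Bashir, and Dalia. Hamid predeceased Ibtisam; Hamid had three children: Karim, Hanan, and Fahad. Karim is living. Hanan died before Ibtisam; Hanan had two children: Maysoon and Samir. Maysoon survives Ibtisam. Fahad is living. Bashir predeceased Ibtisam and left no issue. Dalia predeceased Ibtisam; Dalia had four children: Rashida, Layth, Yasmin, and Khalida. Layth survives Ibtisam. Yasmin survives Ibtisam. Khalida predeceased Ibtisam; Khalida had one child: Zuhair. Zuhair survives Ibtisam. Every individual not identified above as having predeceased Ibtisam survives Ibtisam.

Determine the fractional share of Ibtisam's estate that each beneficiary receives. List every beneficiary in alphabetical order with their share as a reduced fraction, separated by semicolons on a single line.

There is no surviving spouse, so the entire estate passes to Ibtisam's descendants per stirpes.
Bashir left no surviving issue, so that branch lapses and is disregarded.
The estate is divided into 2 equal shares of 1/2 among Hamid, Dalia.
Hamid predeceased; the 1/2 allotted to Hamid's branch passes to Hamid's issue by representation.
The 1/2 is divided into 3 equal shares of 1/6 among Karim, Hanan, Fahad.
Karim is living and takes 1/6.
Hanan predeceased; the 1/6 allotted to Hanan's branch passes to Hanan's issue by representation.
The 1/6 is divided into 2 equal shares of 1/12 among Maysoon, Samir.
Maysoon is living and takes 1/12.
Samir is living and takes 1/12.
Fahad is living and takes 1/6.
Dalia predeceased; the 1/2 allotted to Dalia's branch passes to Dalia's issue by representation.
The 1/2 is divided into 4 equal shares of 1/8 among Rashida, Layth, Yasmin, Khalida.
Rashida is living and takes 1/8.
Layth is living and takes 1/8.
Yasmin is living and takes 1/8.
Khalida predeceased; the 1/8 allotted to Khalida's branch passes to Khalida's issue by representation.
Zuhair is the sole taker at this level and receives the full 1/8.

Fahad 1/6; Karim 1/6; Layth 1/8; Maysoon 1/12; Rashida 1/8; Samir 1/12; Yasmin 1/8; Zuhair 1/8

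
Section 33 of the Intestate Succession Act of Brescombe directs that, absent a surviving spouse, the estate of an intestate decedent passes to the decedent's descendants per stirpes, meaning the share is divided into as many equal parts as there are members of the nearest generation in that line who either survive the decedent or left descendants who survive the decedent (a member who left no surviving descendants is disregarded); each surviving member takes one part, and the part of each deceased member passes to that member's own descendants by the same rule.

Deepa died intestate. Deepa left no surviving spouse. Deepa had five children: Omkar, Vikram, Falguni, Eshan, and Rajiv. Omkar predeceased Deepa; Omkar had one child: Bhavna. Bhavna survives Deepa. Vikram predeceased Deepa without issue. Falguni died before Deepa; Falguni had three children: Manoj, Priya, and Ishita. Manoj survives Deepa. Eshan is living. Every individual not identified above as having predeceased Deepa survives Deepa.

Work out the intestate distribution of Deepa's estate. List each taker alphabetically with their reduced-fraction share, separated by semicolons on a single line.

Bhavna 1/4; Eshan 1/4; Ishita 1/12; Manoj 1/12; Priya 1/12; Rajiv 1/4

There is no surviving spouse, so the entire estate passes to Deepa's descendants per stirpes.
Vikram left no surviving issue, so that branch lapses and is disregarded.
The estate is divided into 4 equal shares of 1/4 among Omkar, Falguni, Eshan, Rajiv.
Omkar predeceased; the 1/4 allotted to Omkar's branch passes to Omkar's issue by representation.
Bhavna is the sole taker at this level and receives the full 1/4.
Falguni predeceased; the 1/4 allotted to Falguni's branch passes to Falguni's issue by representation.
The 1/4 is divided into 3 equal shares of 1/12 among Manoj, Priya, Ishita.
Manoj is living and takes 1/12.
Priya is living and takes 1/12.
Ishita is living and takes 1/12.
Eshan is living and takes 1/4.
Rajiv is living and takes 1/4.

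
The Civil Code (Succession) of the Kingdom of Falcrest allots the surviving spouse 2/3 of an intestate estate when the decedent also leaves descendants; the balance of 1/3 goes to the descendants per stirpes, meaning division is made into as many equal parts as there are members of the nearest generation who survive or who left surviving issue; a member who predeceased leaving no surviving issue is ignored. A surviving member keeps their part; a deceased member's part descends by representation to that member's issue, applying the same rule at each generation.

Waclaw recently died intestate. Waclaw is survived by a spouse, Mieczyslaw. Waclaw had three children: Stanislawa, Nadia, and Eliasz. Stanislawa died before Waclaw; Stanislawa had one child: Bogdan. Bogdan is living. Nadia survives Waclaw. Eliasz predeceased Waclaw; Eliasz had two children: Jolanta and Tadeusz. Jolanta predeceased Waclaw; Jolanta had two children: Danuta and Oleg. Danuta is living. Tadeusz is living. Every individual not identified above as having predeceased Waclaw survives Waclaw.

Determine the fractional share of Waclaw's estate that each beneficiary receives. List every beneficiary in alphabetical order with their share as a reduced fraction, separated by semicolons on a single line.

Bogdan 1/9; Danuta 1/36; Mieczyslaw 2/3; Nadia 1/9; Oleg 1/36; Tadeusz 1/18

Mieczyslaw, as surviving spouse, takes 2/3.
The remaining 1/3 passes to Waclaw's descendants per stirpes.
The 1/3 is divided into 3 equal shares of 1/9 among Stanislawa, Nadia, Eliasz.
Stanislawa predeceased; the 1/9 allotted to Stanislawa's branch passes to Stanislawa's issue by representation.
Bogdan is the sole taker at this level and receives the full 1/9.
Nadia is living and takes 1/9.
Eliasz predeceased; the 1/9 allotted to Eliasz's branch passes to Eliasz's issue by representation.
The 1/9 is divided into 2 equal shares of 1/18 among Jolanta, Tadeusz.
Jolanta predeceased; the 1/18 allotted to Jolanta's branch passes to Jolanta's issue by representation.
The 1/18 is divided into 2 equal shares of 1/36 among Danuta, Oleg.
Danuta is living and takes 1/36.
Oleg is living and takes 1/36.
Tadeusz is living and takes 1/18.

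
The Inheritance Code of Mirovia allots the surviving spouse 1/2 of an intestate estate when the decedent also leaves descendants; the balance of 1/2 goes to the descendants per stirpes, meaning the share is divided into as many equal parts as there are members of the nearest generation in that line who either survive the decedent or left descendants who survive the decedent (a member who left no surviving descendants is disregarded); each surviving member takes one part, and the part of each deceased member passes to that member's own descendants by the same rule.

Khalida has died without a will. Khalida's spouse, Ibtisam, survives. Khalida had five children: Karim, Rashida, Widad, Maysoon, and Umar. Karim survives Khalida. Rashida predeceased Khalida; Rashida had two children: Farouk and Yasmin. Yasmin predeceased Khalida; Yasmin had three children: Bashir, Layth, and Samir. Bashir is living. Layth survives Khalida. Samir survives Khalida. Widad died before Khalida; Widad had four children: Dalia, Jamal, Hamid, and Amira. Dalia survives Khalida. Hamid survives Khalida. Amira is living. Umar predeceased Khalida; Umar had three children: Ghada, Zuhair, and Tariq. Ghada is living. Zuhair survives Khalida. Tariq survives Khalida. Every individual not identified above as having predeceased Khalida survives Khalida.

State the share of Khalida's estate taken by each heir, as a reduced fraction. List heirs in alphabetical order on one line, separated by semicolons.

Ibtisam, as surviving spouse, takes 1/2.
The remaining 1/2 passes to Khalida's descendants per stirpes.
The 1/2 is divided into 5 equal shares of 1/10 among Karim, Rashida, Widad, Maysoon, Umar.
Karim is living and takes 1/10.
Rashida predeceased; the 1/10 allotted to Rashida's branch passes to Rashida's issue by representation.
The 1/10 is divided into 2 equal shares of 1/20 among Farouk, Yasmin.
Farouk is living and takes 1/20.
Yasmin predeceased; the 1/20 allotted to Yasmin's branch passes to Yasmin's issue by representation.
The 1/20 is divided into 3 equal shares of 1/60 among Bashir, Layth, Samir.
Bashir is living and takes 1/60.
Layth is living and takes 1/60.
Samir is living and takes 1/60.
Widad predeceased; the 1/10 allotted to Widad's branch passes to Widad's issue by representation.
The 1/10 is divided into 4 equal shares of 1/40 among Dalia, Jamal, Hamid, Amira.
Dalia is living and takes 1/40.
Jamal is living and takes 1/40.
Hamid is living and takes 1/40.
Amira is living and takes 1/40.
Maysoon is living and takes 1/10.
Umar predeceased; the 1/10 allotted to Umar's branch passes to Umar's issue by representation.
The 1/10 is divided into 3 equal shares of 1/30 among Ghada, Zuhair, Tariq.
Ghada is living and takes 1/30.
Zuhair is living and takes 1/30.
Tariq is living and takes 1/30.

Amira 1/40; Bashir 1/60; Dalia 1/40; Farouk 1/20; Ghada 1/30; Hamid 1/40; Ibtisam 1/2; Jamal 1/40; Karim 1/10; Layth 1/60; Maysoon 1/10; Samir 1/60; Tariq 1/30; Zuhair 1/30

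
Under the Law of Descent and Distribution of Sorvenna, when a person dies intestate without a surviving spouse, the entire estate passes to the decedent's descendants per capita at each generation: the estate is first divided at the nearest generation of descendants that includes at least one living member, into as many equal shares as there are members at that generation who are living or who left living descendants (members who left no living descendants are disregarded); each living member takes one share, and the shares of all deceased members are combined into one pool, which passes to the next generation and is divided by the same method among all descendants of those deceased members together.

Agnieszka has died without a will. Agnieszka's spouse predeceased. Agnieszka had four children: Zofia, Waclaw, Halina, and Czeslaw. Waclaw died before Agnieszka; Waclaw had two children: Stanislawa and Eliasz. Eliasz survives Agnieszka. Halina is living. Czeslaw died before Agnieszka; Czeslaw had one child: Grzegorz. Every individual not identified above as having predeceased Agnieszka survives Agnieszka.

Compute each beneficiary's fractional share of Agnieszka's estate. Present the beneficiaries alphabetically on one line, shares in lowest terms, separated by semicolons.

There is no surviving spouse, so the entire estate passes to Agnieszka's descendants per capita at each generation.
At generation 1 (Zofia, Waclaw, Halina, Czeslaw) there are 4 shares of (1)/4 = 1/4 each.
Living: Zofia and Halina — each takes 1/4.
Deceased: Waclaw and Czeslaw. Their combined 1/2 is pooled and carried to generation 2.
At generation 2 (Stanislawa, Eliasz, Grzegorz) there are 3 shares of (1/2)/3 = 1/6 each.
Living: Stanislawa, Eliasz, and Grzegorz — each takes 1/6.

Eliasz 1/6; Grzegorz 1/6; Halina 1/4; Stanislawa 1/6; Zofia 1/4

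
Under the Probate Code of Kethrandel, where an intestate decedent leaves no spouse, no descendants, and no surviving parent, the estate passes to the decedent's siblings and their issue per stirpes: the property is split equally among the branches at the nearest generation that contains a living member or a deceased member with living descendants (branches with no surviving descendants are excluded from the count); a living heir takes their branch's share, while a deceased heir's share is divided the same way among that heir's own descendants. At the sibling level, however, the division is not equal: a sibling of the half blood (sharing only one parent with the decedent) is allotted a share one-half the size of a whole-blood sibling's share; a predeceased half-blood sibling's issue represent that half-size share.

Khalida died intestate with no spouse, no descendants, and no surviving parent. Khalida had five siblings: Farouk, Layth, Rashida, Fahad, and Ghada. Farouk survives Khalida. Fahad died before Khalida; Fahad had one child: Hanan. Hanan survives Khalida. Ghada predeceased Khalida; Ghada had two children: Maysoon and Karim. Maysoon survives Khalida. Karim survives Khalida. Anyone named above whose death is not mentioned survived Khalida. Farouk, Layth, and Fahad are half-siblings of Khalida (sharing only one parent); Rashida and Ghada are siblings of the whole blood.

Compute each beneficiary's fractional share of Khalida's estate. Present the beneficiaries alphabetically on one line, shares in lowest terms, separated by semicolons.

No spouse, descendants, or parent survives, so the estate passes to Khalida's siblings per stirpes.
Half-blood siblings count for one-half the weight of whole-blood siblings at the initial division.
Dividing 1 in proportion to weights (total weight 7/2): Farouk (weight 1/2) → 1/7; Layth (weight 1/2) → 1/7; Rashida (weight 1) → 2/7; Fahad (weight 1/2) → 1/7; Ghada (weight 1) → 2/7.
Farouk is living and takes 1/7.
Layth is living and takes 1/7.
Rashida is living and takes 2/7.
Fahad predeceased; the 1/7 allotted to Fahad's branch passes to Fahad's issue by representation.
Hanan is the sole taker at this level and receives the full 1/7.
Ghada predeceased; the 2/7 allotted to Ghada's branch passes to Ghada's issue by representation.
The 2/7 is divided into 2 equal shares of 1/7 among Maysoon, Karim.
Maysoon is living and takes 1/7.
Karim is living and takes 1/7.

Farouk 1/7; Hanan 1/7; Karim 1/7; Layth 1/7; Maysoon 1/7; Rashida 2/7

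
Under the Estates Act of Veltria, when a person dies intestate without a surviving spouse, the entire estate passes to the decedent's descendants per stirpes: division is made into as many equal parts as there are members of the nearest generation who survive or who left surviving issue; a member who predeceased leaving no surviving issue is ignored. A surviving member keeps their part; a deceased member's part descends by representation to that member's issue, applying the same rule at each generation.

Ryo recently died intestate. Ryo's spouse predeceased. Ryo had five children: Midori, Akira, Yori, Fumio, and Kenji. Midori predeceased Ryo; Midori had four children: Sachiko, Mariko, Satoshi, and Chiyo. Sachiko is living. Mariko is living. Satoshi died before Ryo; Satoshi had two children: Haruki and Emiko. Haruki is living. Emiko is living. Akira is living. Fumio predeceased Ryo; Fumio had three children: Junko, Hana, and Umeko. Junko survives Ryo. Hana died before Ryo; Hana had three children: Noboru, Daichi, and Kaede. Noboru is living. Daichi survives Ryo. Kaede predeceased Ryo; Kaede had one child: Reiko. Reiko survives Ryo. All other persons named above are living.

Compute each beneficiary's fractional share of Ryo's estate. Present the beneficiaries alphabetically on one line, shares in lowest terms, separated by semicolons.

Akira 1/5; Chiyo 1/20; Daichi 1/45; Emiko 1/40; Haruki 1/40; Junko 1/15; Kenji 1/5; Mariko 1/20; Noboru 1/45; Reiko 1/45; Sachiko 1/20; Umeko 1/15; Yori 1/5

There is no surviving spouse, so the entire estate passes to Ryo's descendants per stirpes.
The estate is divided into 5 equal shares of 1/5 among Midori, Akira, Yori, Fumio, Kenji.
Midori predeceased; the 1/5 allotted to Midori's branch passes to Midori's issue by representation.
The 1/5 is divided into 4 equal shares of 1/20 among Sachiko, Mariko, Satoshi, Chiyo.
Sachiko is living and takes 1/20.
Mariko is living and takes 1/20.
Satoshi predeceased; the 1/20 allotted to Satoshi's branch passes to Satoshi's issue by representation.
The 1/20 is divided into 2 equal shares of 1/40 among Haruki, Emiko.
Haruki is living and takes 1/40.
Emiko is living and takes 1/40.
Chiyo is living and takes 1/20.
Akira is living and takes 1/5.
Yori is living and takes 1/5.
Fumio predeceased; the 1/5 allotted to Fumio's branch passes to Fumio's issue by representation.
The 1/5 is divided into 3 equal shares of 1/15 among Junko, Hana, Umeko.
Junko is living and takes 1/15.
Hana predeceased; the 1/15 allotted to Hana's branch passes to Hana's issue by representation.
The 1/15 is divided into 3 equal shares of 1/45 among Noboru, Daichi, Kaede.
Noboru is living and takes 1/45.
Daichi is living and takes 1/45.
Kaede predeceased; the 1/45 allotted to Kaede's branch passes to Kaede's issue by representation.
Reiko is the sole taker at this level and receives the full 1/45.
Umeko is living and takes 1/15.
Kenji is living and takes 1/5.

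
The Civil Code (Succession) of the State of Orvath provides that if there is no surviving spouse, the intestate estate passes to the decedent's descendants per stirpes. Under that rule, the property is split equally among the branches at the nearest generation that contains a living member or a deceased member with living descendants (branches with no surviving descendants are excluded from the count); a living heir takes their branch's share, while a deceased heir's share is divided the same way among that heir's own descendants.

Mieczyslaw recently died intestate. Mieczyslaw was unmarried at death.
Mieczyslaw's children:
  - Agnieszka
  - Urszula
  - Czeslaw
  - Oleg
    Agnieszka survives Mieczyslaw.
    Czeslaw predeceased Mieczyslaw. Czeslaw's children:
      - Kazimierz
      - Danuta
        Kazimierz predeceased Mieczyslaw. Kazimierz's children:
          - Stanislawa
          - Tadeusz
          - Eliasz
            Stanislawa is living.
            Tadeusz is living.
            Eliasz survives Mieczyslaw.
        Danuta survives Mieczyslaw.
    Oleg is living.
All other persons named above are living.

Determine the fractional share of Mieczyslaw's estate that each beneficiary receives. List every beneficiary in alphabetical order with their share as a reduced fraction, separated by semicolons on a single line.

Agnieszka 1/4; Danuta 1/8; Eliasz 1/24; Oleg 1/4; Stanislawa 1/24; Tadeusz 1/24; Urszula 1/4

There is no surviving spouse, so the entire estate passes to Mieczyslaw's descendants per stirpes.
The estate is divided into 4 equal shares of 1/4 among Agnieszka, Urszula, Czeslaw, Oleg.
Agnieszka is living and takes 1/4.
Urszula is living and takes 1/4.
Czeslaw predeceased; the 1/4 allotted to Czeslaw's branch passes to Czeslaw's issue by representation.
The 1/4 is divided into 2 equal shares of 1/8 among Kazimierz, Danuta.
Kazimierz predeceased; the 1/8 allotted to Kazimierz's branch passes to Kazimierz's issue by representation.
The 1/8 is divided into 3 equal shares of 1/24 among Stanislawa, Tadeusz, Eliasz.
Stanislawa is living and takes 1/24.
Tadeusz is living and takes 1/24.
Eliasz is living and takes 1/24.
Danuta is living and takes 1/8.
Oleg is living and takes 1/4.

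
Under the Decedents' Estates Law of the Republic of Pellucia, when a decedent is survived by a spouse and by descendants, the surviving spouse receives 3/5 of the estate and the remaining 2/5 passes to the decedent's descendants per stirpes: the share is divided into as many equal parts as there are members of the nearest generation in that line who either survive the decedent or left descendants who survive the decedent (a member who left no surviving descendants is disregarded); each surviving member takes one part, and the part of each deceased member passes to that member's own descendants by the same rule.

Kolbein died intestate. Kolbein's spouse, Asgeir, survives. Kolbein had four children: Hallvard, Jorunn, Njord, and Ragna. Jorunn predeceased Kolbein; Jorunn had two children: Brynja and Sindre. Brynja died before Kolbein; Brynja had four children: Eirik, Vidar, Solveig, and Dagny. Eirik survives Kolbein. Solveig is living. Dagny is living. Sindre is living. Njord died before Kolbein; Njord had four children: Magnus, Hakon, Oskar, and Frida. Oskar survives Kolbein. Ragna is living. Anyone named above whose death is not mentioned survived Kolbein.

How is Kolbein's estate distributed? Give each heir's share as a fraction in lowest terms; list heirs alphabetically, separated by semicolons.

Asgeir 3/5; Dagny 1/80; Eirik 1/80; Frida 1/40; Hakon 1/40; Hallvard 1/10; Magnus 1/40; Oskar 1/40; Ragna 1/10; Sindre 1/20; Solveig 1/80; Vidar 1/80

Asgeir, as surviving spouse, takes 3/5.
The remaining 2/5 passes to Kolbein's descendants per stirpes.
The 2/5 is divided into 4 equal shares of 1/10 among Hallvard, Jorunn, Njord, Ragna.
Hallvard is living and takes 1/10.
Jorunn predeceased; the 1/10 allotted to Jorunn's branch passes to Jorunn's issue by representation.
The 1/10 is divided into 2 equal shares of 1/20 among Brynja, Sindre.
Brynja predeceased; the 1/20 allotted to Brynja's branch passes to Brynja's issue by representation.
The 1/20 is divided into 4 equal shares of 1/80 among Eirik, Vidar, Solveig, Dagny.
Eirik is living and takes 1/80.
Vidar is living and takes 1/80.
Solveig is living and takes 1/80.
Dagny is living and takes 1/80.
Sindre is living and takes 1/20.
Njord predeceased; the 1/10 allotted to Njord's branch passes to Njord's issue by representation.
The 1/10 is divided into 4 equal shares of 1/40 among Magnus, Hakon, Oskar, Frida.
Magnus is living and takes 1/40.
Hakon is living and takes 1/40.
Oskar is living and takes 1/40.
Frida is living and takes 1/40.
Ragna is living and takes 1/10.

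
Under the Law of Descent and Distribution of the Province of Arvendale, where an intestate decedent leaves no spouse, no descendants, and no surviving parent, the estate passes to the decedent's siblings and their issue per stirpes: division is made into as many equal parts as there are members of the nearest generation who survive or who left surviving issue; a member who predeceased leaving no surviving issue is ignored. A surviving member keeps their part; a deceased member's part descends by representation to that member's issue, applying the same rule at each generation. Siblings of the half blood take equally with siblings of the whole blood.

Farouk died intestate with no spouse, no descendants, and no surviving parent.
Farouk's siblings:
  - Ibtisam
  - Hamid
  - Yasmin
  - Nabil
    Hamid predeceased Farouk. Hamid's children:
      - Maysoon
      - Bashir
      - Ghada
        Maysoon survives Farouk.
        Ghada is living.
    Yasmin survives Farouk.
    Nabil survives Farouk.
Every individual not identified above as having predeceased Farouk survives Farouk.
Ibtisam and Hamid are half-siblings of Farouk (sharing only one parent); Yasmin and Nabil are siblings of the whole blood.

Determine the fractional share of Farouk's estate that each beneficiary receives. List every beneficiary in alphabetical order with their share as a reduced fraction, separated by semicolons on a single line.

Bashir 1/12; Ghada 1/12; Ibtisam 1/4; Maysoon 1/12; Nabil 1/4; Yasmin 1/4

No spouse, descendants, or parent survives, so the estate passes to Farouk's siblings per stirpes.
Half-blood and whole-blood siblings take equally under the stated rule.
The estate is divided into 4 equal shares of 1/4 among Ibtisam, Hamid, Yasmin, Nabil.
Ibtisam is living and takes 1/4.
Hamid predeceased; the 1/4 allotted to Hamid's branch passes to Hamid's issue by representation.
The 1/4 is divided into 3 equal shares of 1/12 among Maysoon, Bashir, Ghada.
Maysoon is living and takes 1/12.
Bashir is living and takes 1/12.
Ghada is living and takes 1/12.
Yasmin is living and takes 1/4.
Nabil is living and takes 1/4.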